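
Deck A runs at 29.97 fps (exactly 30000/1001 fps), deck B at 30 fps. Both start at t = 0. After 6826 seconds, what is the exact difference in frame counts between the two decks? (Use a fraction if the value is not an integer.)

204780/1001 frames

A emits 30000/1001 × 6826 = 204780000/1001 frames; B emits 30 × 6826 = 204780.
Difference = 204780/1001 frames (≈ 204.5754); B is ahead of A.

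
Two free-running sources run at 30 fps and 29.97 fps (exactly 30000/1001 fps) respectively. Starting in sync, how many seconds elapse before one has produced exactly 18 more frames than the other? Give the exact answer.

600.6 seconds

The gap grows by |30000/1001 − 30| = 30/1001 frames per second.
Time for a 18-frame gap: 18 ÷ (30/1001) = 600.6 s.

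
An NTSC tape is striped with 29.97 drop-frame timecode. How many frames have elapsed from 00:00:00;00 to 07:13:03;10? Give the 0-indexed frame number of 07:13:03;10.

As if non-drop at 30 labels/s: (7 × 3600 + 13 × 60 + 3) × 30 + 10 = 779500.
Minute boundaries passed: 433; those not divisible by 10: 433 − 43 = 390; dropped labels = 2 × 390 = 780.
Actual frame index = 779500 − 780 = 778720.

778720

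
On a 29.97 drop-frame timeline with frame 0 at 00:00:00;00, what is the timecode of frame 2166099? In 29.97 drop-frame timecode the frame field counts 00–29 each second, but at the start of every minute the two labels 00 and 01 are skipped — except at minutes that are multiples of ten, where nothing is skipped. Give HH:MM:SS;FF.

Ten DF minutes hold 17982 frames, so frame 2166099 lies in block 120 (frames 2157840–2175821) with 8259 frames into that block.
The block's first minute is 1800 frames and the rest 1798 each; 8259 frames reaches minute 4, so 120 × 18 + 4 × 2 = 2168 labels have been skipped so far.
Adding those back, label number 2166099 + 2168 = 2168267 at 30 labels/s is 72275 s + 17 f = 20 h 4 min 35 s frame 17, i.e. 20:04:35;17.

20:04:35;17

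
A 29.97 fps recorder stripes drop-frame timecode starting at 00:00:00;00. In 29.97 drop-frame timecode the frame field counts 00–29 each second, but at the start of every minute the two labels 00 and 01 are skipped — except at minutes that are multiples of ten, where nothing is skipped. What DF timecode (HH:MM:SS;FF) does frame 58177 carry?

Ten DF minutes hold 17982 frames, so frame 58177 lies in block 3 (frames 53946–71927) with 4231 frames into that block.
The block's first minute is 1800 frames and the rest 1798 each; 4231 frames reaches minute 2, so 3 × 18 + 2 × 2 = 58 labels have been skipped so far.
Adding those back, label number 58177 + 58 = 58235 at 30 labels/s is 1941 s + 5 f = 0 h 32 min 21 s frame 5, i.e. 00:32:21;05.

00:32:21;05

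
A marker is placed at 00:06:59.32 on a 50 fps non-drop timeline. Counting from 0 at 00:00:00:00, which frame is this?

Total seconds to the label: (0 × 3600 + 6 × 60 + 59) = 419.
Frame index = 419 × 50 + 32 = 20982.

20982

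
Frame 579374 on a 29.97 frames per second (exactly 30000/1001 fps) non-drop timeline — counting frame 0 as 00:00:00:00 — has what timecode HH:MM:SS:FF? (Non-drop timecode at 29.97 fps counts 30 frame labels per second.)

579374 ÷ 30 = 19312 full seconds, remainder 14 frames.
19312 s = 5 h 21 min 52 s.
Timecode: 05:21:52:14.

05:21:52:14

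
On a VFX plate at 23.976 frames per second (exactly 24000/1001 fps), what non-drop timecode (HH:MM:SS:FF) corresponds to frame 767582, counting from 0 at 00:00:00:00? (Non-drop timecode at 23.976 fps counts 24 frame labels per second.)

08:53:02:14

767582 ÷ 24 = 31982 full seconds, remainder 14 frames.
31982 s = 8 h 53 min 2 s.
Timecode: 08:53:02:14.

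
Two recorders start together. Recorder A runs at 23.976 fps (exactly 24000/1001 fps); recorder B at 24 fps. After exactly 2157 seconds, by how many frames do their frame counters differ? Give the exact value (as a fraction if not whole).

51768/1001 frames

A emits 24000/1001 × 2157 = 51768000/1001 frames; B emits 24 × 2157 = 51768.
Difference = 51768/1001 frames (≈ 51.7163); B is ahead of A.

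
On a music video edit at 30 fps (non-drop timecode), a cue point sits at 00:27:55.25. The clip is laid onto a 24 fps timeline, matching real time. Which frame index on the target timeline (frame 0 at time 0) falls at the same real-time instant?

frame 40220

Source frame index: (0×3600 + 27×60 + 55) × 30 + 25 = 50275.
Real time: 50275 / (30) = 10055/6 s.
Target frame: (10055/6) × (24) = 40220.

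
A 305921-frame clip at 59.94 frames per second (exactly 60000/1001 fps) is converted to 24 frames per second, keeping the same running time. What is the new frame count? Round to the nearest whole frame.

122491 frames

Frames at target rate = 305921 × (24) / (60000/1001) = 306226921/2500 ≈ 122490.768.
Nearest whole frame: 122491.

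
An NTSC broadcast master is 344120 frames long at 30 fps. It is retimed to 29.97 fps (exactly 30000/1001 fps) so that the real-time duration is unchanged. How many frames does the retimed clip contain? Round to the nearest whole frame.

Frames at target rate = 344120 × (30000/1001) / (30) = 49160000/143 ≈ 343776.224.
Nearest whole frame: 343776.

343776 frames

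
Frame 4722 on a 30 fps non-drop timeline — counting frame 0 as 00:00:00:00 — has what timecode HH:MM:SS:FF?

4722 ÷ 30 = 157 full seconds, remainder 12 frames.
157 s = 0 h 2 min 37 s.
Timecode: 00:02:37:12.

00:02:37:12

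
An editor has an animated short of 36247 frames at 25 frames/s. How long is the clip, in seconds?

1449.88 seconds

Running time = 36247 / (25) = 1449.88 s.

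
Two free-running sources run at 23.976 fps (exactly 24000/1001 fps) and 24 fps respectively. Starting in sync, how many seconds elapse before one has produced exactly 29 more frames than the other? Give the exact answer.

29029/24 seconds

The gap grows by |24 − 24000/1001| = 24/1001 frames per second.
Time for a 29-frame gap: 29 ÷ (24/1001) = 29029/24 s.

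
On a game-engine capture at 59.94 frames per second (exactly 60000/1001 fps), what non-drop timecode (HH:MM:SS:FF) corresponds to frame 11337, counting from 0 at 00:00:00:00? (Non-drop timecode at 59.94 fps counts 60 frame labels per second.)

00:03:08:57

11337 ÷ 60 = 188 full seconds, remainder 57 frames.
188 s = 0 h 3 min 8 s.
Timecode: 00:03:08:57.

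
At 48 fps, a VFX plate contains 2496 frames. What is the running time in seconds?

52 seconds

Running time = 2496 / (48) = 52 s.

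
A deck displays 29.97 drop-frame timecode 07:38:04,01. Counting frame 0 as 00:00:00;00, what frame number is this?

Complete 10-minute blocks: 45, each 17982 frames → 809190.
Remaining 8 whole minutes in the current block: 1800 + 7 × 1798 = 14386 frames.
Within the current minute: 4 × 30 + 1 − 2 = 119 (labels ;00/;01 skipped at this minute). Total = 809190 + 14386 + 119 = 823695.

823695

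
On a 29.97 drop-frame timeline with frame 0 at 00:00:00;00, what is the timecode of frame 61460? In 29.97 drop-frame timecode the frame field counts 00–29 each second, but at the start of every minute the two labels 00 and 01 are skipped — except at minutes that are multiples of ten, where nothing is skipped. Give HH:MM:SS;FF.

Ten DF minutes hold 17982 frames, so frame 61460 lies in block 3 (frames 53946–71927) with 7514 frames into that block.
The block's first minute is 1800 frames and the rest 1798 each; 7514 frames reaches minute 4, so 3 × 18 + 4 × 2 = 62 labels have been skipped so far.
Adding those back, label number 61460 + 62 = 61522 at 30 labels/s is 2050 s + 22 f = 0 h 34 min 10 s frame 22, i.e. 00:34:10;22.

00:34:10;22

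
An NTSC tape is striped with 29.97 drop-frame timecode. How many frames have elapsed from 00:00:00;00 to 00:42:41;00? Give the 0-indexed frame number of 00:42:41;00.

As if non-drop at 30 labels/s: (0 × 3600 + 42 × 60 + 41) × 30 + 0 = 76830.
Minute boundaries passed: 42; those not divisible by 10: 42 − 4 = 38; dropped labels = 2 × 38 = 76.
Actual frame index = 76830 − 76 = 76754.

76754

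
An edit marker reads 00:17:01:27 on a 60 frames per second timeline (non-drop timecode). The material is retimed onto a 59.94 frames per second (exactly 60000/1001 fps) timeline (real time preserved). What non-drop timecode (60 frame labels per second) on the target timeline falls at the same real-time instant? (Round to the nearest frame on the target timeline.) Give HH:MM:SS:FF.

Source frame index: (0×3600 + 17×60 + 1) × 60 + 27 = 61287.
Real time: 61287 / (60) = 20429/20 s.
Target frame: (20429/20) × (60000/1001) = 61287000/1001 ≈ 61225.774 → 61226.
At 60 labels/s: frame 61226 → 00:17:00:26.

00:17:00:26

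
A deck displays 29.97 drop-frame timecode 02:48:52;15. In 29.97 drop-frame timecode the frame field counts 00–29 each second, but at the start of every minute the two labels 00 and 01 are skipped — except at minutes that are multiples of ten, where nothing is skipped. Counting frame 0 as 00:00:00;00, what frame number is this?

As if non-drop at 30 labels/s: (2 × 3600 + 48 × 60 + 52) × 30 + 15 = 303975.
Minute boundaries passed: 168; those not divisible by 10: 168 − 16 = 152; dropped labels = 2 × 152 = 304.
Actual frame index = 303975 − 304 = 303671.

303671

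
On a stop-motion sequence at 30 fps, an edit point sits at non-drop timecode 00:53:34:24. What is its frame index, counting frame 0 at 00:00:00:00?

Total seconds to the label: (0 × 3600 + 53 × 60 + 34) = 3214.
Frame index = 3214 × 30 + 24 = 96444.

frame 96444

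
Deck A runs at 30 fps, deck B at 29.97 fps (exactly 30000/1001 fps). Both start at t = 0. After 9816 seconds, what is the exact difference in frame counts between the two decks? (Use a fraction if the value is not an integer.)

A emits 30 × 9816 = 294480 frames; B emits 30000/1001 × 9816 = 294480000/1001.
Difference = 294480/1001 frames (≈ 294.1858); B is behind A.

294480/1001 frames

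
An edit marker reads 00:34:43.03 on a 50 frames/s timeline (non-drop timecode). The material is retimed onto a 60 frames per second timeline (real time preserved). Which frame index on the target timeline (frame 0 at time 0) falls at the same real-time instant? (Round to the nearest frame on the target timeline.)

frame 124984

Source frame index: (0×3600 + 34×60 + 43) × 50 + 3 = 104153.
Real time: 104153 / (50) = 104153/50 s.
Target frame: (104153/50) × (60) = 624918/5 ≈ 124983.600 → 124984.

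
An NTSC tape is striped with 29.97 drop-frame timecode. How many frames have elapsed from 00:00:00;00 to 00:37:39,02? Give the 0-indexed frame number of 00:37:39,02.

67704

As if non-drop at 30 labels/s: (0 × 3600 + 37 × 60 + 39) × 30 + 2 = 67772.
Minute boundaries passed: 37; those not divisible by 10: 37 − 3 = 34; dropped labels = 2 × 34 = 68.
Actual frame index = 67772 − 68 = 67704.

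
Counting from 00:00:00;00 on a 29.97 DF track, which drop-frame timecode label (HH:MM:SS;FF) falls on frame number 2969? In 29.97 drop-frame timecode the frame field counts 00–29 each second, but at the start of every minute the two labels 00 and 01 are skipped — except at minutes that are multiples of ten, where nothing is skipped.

00:01:39;01

Ten DF minutes hold 17982 frames, so frame 2969 lies in block 0 (frames 0–17981) with 2969 frames into that block.
The block's first minute is 1800 frames and the rest 1798 each; 2969 frames reaches minute 1, so 0 × 18 + 1 × 2 = 2 labels have been skipped so far.
Adding those back, label number 2969 + 2 = 2971 at 30 labels/s is 99 s + 1 f = 0 h 1 min 39 s frame 1, i.e. 00:01:39;01.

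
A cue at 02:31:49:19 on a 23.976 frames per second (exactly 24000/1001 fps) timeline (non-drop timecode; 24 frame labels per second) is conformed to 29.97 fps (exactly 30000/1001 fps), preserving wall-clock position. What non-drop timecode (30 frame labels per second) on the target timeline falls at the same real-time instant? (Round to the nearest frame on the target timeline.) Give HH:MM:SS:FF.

02:31:49:24

Source frame index: (2×3600 + 31×60 + 49) × 24 + 19 = 218635.
Real time: 218635 / (24000/1001) = 43770727/4800 s.
Target frame: (43770727/4800) × (30000/1001) = 1093175/4 ≈ 273293.750 → 273294.
At 30 labels/s: frame 273294 → 02:31:49:24.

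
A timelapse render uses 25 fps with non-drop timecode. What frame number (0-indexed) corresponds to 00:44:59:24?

Total seconds to the label: (0 × 3600 + 44 × 60 + 59) = 2699.
Frame index = 2699 × 25 + 24 = 67499.

67499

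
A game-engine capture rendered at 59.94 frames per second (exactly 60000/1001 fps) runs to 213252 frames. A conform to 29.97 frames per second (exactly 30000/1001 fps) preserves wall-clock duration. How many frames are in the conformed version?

Frames at target rate = 213252 × (30000/1001) / (60000/1001) = 106626.

106626 frames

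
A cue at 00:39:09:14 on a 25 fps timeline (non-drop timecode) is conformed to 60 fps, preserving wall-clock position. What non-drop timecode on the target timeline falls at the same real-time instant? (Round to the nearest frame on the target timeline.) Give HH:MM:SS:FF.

00:39:09:34

Source frame index: (0×3600 + 39×60 + 9) × 25 + 14 = 58739.
Real time: 58739 / (25) = 58739/25 s.
Target frame: (58739/25) × (60) = 704868/5 ≈ 140973.600 → 140974.
At 60 labels/s: frame 140974 → 00:39:09:34.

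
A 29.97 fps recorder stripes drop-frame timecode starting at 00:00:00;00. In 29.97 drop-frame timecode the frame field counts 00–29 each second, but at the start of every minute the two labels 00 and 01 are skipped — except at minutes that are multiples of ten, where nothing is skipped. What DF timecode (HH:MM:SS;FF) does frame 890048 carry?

Ten DF minutes hold 17982 frames, so frame 890048 lies in block 49 (frames 881118–899099) with 8930 frames into that block.
The block's first minute is 1800 frames and the rest 1798 each; 8930 frames reaches minute 4, so 49 × 18 + 4 × 2 = 890 labels have been skipped so far.
Adding those back, label number 890048 + 890 = 890938 at 30 labels/s is 29697 s + 28 f = 8 h 14 min 57 s frame 28, i.e. 08:14:57;28.

08:14:57;28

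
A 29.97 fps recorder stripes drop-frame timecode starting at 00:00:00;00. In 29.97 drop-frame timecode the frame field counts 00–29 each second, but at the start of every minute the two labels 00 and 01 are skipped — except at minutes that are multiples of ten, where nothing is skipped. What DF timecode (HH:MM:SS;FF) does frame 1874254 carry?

17:22:17;20

Ten DF minutes hold 17982 frames, so frame 1874254 lies in block 104 (frames 1870128–1888109) with 4126 frames into that block.
The block's first minute is 1800 frames and the rest 1798 each; 4126 frames reaches minute 2, so 104 × 18 + 2 × 2 = 1876 labels have been skipped so far.
Adding those back, label number 1874254 + 1876 = 1876130 at 30 labels/s is 62537 s + 20 f = 17 h 22 min 17 s frame 20, i.e. 17:22:17;20.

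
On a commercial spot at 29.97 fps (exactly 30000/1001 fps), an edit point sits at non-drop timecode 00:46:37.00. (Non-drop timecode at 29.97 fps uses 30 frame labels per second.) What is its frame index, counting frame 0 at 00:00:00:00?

Total seconds to the label: (0 × 3600 + 46 × 60 + 37) = 2797.
Frame index = 2797 × 30 + 0 = 83910.

frame 83910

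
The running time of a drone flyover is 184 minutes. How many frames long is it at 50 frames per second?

552000 frames

184 min = 11040 s.
Frames = 11040 × 50 = 552000.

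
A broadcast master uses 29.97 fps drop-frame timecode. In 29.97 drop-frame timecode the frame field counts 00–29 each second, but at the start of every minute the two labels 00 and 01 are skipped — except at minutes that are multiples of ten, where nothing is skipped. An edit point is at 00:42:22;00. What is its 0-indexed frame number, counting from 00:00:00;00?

76184

Complete 10-minute blocks: 4, each 17982 frames → 71928.
Remaining 2 whole minutes in the current block: 1800 + 1 × 1798 = 3598 frames.
Within the current minute: 22 × 30 + 0 − 2 = 658 (labels ;00/;01 skipped at this minute). Total = 71928 + 3598 + 658 = 76184.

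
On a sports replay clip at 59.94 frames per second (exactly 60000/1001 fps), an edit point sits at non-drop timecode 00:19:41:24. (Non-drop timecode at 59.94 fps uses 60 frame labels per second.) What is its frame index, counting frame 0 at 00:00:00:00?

frame 70884

Total seconds to the label: (0 × 3600 + 19 × 60 + 41) = 1181.
Frame index = 1181 × 60 + 24 = 70884.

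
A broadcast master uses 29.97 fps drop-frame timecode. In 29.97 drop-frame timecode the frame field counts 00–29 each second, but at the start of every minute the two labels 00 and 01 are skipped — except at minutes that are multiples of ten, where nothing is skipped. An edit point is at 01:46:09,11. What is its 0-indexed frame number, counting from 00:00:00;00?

As if non-drop at 30 labels/s: (1 × 3600 + 46 × 60 + 9) × 30 + 11 = 191081.
Minute boundaries passed: 106; those not divisible by 10: 106 − 10 = 96; dropped labels = 2 × 96 = 192.
Actual frame index = 191081 − 192 = 190889.

190889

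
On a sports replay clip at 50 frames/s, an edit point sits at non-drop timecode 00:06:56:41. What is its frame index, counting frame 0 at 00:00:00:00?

Total seconds to the label: (0 × 3600 + 6 × 60 + 56) = 416.
Frame index = 416 × 50 + 41 = 20841.

frame 20841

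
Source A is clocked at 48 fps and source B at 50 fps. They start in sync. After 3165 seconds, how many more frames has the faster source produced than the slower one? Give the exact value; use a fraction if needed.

A emits 48 × 3165 = 151920 frames; B emits 50 × 3165 = 158250.
Difference = 6330 frames; B is ahead of A.

6330 frames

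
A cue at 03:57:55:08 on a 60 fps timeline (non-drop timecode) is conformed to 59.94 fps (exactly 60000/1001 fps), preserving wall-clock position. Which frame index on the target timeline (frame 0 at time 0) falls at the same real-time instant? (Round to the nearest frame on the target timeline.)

Source frame index: (3×3600 + 57×60 + 55) × 60 + 8 = 856508.
Real time: 856508 / (60) = 214127/15 s.
Target frame: (214127/15) × (60000/1001) = 856508000/1001 ≈ 855652.348 → 855652.

frame 855652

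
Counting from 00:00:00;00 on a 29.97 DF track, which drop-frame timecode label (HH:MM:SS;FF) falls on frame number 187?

00:00:06;07

Each 10-minute DF block holds 10 × 60 × 30 − 9 × 2 = 17982 frames. 187 ÷ 17982 → 0 full blocks, remainder 187.
Within the partial block the first minute is 1800 frames and each further minute 1798, so 0 further minute boundaries passed. Total skipped labels = 18 × 0 + 2 × 0 = 0.
Non-drop label index = 187 + 0 = 187; at 30 labels/s that is 00:00:06:07, i.e. DF 00:00:06;07.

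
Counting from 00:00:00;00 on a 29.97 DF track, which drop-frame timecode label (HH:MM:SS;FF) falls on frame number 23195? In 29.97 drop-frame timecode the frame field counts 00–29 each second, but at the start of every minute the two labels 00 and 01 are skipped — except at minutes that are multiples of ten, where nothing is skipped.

00:12:53;27

Ten DF minutes hold 17982 frames, so frame 23195 lies in block 1 (frames 17982–35963) with 5213 frames into that block.
The block's first minute is 1800 frames and the rest 1798 each; 5213 frames reaches minute 2, so 1 × 18 + 2 × 2 = 22 labels have been skipped so far.
Adding those back, label number 23195 + 22 = 23217 at 30 labels/s is 773 s + 27 f = 0 h 12 min 53 s frame 27, i.e. 00:12:53;27.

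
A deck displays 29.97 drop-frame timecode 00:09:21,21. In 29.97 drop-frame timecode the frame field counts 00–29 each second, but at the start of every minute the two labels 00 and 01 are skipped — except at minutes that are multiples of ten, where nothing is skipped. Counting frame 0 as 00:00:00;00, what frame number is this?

16833

As if non-drop at 30 labels/s: (0 × 3600 + 9 × 60 + 21) × 30 + 21 = 16851.
Minute boundaries passed: 9; those not divisible by 10: 9 − 0 = 9; dropped labels = 2 × 9 = 18.
Actual frame index = 16851 − 18 = 16833.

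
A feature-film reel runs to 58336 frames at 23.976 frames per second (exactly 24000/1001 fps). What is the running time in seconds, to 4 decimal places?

2433.0973 seconds

Running time = 58336 × 1001/24000 = 1824823/750 s ≈ 2433.0973 s.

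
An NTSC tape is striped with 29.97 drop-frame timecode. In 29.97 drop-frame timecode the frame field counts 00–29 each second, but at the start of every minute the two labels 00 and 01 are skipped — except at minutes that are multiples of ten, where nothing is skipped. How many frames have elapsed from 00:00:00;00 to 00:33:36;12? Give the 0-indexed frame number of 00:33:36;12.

As if non-drop at 30 labels/s: (0 × 3600 + 33 × 60 + 36) × 30 + 12 = 60492.
Minute boundaries passed: 33; those not divisible by 10: 33 − 3 = 30; dropped labels = 2 × 30 = 60.
Actual frame index = 60492 − 60 = 60432.

60432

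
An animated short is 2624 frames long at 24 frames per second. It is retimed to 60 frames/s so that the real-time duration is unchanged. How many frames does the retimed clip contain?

Target frames = source frames × (target rate / source rate) = 2624 × (60)/(24) = 2624 × 5/2 = 6560.

6560 frames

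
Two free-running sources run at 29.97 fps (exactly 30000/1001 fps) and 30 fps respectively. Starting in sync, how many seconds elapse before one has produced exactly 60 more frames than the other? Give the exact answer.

2002 seconds

The gap grows by |30 − 30000/1001| = 30/1001 frames per second.
Time for a 60-frame gap: 60 ÷ (30/1001) = 2002 s.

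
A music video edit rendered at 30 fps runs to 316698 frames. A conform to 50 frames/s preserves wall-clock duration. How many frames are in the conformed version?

527830 frames

Frames at target rate = 316698 × (50) / (30) = 527830.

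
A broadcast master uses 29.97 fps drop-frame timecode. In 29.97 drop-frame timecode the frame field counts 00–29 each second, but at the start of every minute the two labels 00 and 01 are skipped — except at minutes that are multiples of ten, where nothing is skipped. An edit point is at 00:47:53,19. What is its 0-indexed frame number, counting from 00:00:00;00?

As if non-drop at 30 labels/s: (0 × 3600 + 47 × 60 + 53) × 30 + 19 = 86209.
Minute boundaries passed: 47; those not divisible by 10: 47 − 4 = 43; dropped labels = 2 × 43 = 86.
Actual frame index = 86209 − 86 = 86123.

86123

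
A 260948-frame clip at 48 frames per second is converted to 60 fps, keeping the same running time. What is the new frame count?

Target frames = source frames × (target rate / source rate) = 260948 × (60)/(48) = 260948 × 5/4 = 326185.

326185 frames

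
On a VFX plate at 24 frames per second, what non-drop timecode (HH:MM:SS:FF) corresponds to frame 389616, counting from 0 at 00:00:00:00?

389616 ÷ 24 = 16234 full seconds, remainder 0 frames.
16234 s = 4 h 30 min 34 s.
Timecode: 04:30:34:00.

04:30:34:00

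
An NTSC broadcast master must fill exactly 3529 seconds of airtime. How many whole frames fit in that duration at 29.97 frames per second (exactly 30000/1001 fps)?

Frames = 3529 × 30000/1001 = 105870000/1001 ≈ 105764.2358.
Complete frames: 105764.

105764 frames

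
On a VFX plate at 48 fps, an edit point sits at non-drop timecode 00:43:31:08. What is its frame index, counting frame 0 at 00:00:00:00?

Total seconds to the label: (0 × 3600 + 43 × 60 + 31) = 2611.
Frame index = 2611 × 48 + 8 = 125336.

frame 125336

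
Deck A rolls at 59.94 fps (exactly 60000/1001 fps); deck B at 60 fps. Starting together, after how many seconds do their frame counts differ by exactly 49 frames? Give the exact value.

49049/60 seconds

The gap grows by |60 − 60000/1001| = 60/1001 frames per second.
Time for a 49-frame gap: 49 ÷ (60/1001) = 49049/60 s.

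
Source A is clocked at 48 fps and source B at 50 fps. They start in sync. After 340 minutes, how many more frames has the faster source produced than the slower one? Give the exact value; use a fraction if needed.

40800 frames

340 min = 20400 s.
A emits 48 × 20400 = 979200 frames; B emits 50 × 20400 = 1020000.
Difference = 40800 frames; B is ahead of A.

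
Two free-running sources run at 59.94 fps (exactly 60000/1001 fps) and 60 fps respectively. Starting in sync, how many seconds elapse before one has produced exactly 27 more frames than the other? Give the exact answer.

The gap grows by |60 − 60000/1001| = 60/1001 frames per second.
Time for a 27-frame gap: 27 ÷ (60/1001) = 450.45 s.

450.45 seconds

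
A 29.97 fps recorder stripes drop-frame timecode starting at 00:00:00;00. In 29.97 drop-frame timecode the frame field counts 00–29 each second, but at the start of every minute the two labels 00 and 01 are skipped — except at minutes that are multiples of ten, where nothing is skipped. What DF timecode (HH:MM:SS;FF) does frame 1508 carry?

Ten DF minutes hold 17982 frames, so frame 1508 lies in block 0 (frames 0–17981) with 1508 frames into that block.
The block's first minute is 1800 frames and the rest 1798 each; 1508 frames reaches minute 0, so 0 × 18 + 0 × 2 = 0 labels have been skipped so far.
Adding those back, label number 1508 + 0 = 1508 at 30 labels/s is 50 s + 8 f = 0 h 0 min 50 s frame 8, i.e. 00:00:50;08.

00:00:50;08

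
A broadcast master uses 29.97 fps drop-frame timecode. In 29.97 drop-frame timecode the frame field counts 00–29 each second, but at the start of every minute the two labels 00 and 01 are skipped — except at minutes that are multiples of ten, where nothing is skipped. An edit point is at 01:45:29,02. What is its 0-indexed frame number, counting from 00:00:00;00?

As if non-drop at 30 labels/s: (1 × 3600 + 45 × 60 + 29) × 30 + 2 = 189872.
Minute boundaries passed: 105; those not divisible by 10: 105 − 10 = 95; dropped labels = 2 × 95 = 190.
Actual frame index = 189872 − 190 = 189682.

189682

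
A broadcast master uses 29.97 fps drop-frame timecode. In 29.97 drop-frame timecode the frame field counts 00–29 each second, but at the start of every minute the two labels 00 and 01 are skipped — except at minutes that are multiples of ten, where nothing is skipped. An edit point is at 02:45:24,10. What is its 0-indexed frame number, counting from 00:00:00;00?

297432

Complete 10-minute blocks: 16, each 17982 frames → 287712.
Remaining 5 whole minutes in the current block: 1800 + 4 × 1798 = 8992 frames.
Within the current minute: 24 × 30 + 10 − 2 = 728 (labels ;00/;01 skipped at this minute). Total = 287712 + 8992 + 728 = 297432.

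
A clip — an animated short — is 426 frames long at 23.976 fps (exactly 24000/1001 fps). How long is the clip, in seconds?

17.76775 seconds

Running time = 426 / (24000/1001) = 17.76775 s.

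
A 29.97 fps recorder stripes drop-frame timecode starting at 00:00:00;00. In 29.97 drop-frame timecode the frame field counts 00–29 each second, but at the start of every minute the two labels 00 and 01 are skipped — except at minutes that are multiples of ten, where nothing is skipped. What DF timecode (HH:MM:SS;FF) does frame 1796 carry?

Each 10-minute DF block holds 10 × 60 × 30 − 9 × 2 = 17982 frames. 1796 ÷ 17982 → 0 full blocks, remainder 1796.
Within the partial block the first minute is 1800 frames and each further minute 1798, so 0 further minute boundaries passed. Total skipped labels = 18 × 0 + 2 × 0 = 0.
Non-drop label index = 1796 + 0 = 1796; at 30 labels/s that is 00:00:59:26, i.e. DF 00:00:59;26.

00:00:59;26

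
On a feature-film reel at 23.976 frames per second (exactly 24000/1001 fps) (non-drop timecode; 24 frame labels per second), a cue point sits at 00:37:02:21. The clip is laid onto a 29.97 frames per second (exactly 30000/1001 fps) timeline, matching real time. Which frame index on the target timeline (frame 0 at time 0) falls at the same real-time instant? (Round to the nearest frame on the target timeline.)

frame 66686

Source frame index: (0×3600 + 37×60 + 2) × 24 + 21 = 53349.
Real time: 53349 / (24000/1001) = 17800783/8000 s.
Target frame: (17800783/8000) × (30000/1001) = 266745/4 ≈ 66686.250 → 66686.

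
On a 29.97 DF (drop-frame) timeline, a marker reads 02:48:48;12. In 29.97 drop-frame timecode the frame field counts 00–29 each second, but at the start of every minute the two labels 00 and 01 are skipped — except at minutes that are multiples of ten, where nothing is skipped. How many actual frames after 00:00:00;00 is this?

303548

Complete 10-minute blocks: 16, each 17982 frames → 287712.
Remaining 8 whole minutes in the current block: 1800 + 7 × 1798 = 14386 frames.
Within the current minute: 48 × 30 + 12 − 2 = 1450 (labels ;00/;01 skipped at this minute). Total = 287712 + 14386 + 1450 = 303548.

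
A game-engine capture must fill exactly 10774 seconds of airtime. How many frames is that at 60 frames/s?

646440 frames

Frames = 10774 × 60 = 646440.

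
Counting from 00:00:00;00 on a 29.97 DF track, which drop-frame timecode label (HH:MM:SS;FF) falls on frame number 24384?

00:13:33;18

Each 10-minute DF block holds 10 × 60 × 30 − 9 × 2 = 17982 frames. 24384 ÷ 17982 → 1 full block, remainder 6402.
Within the partial block the first minute is 1800 frames and each further minute 1798, so 3 further minute boundaries passed. Total skipped labels = 18 × 1 + 2 × 3 = 24.
Non-drop label index = 24384 + 24 = 24408; at 30 labels/s that is 00:13:33:18, i.e. DF 00:13:33;18.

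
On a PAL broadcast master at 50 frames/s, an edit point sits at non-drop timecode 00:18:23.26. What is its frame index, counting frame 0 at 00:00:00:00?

frame 55176

Total seconds to the label: (0 × 3600 + 18 × 60 + 23) = 1103.
Frame index = 1103 × 50 + 26 = 55176.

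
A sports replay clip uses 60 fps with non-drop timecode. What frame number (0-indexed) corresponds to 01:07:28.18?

Total seconds to the label: (1 × 3600 + 7 × 60 + 28) = 4048.
Frame index = 4048 × 60 + 18 = 242898.

frame 242898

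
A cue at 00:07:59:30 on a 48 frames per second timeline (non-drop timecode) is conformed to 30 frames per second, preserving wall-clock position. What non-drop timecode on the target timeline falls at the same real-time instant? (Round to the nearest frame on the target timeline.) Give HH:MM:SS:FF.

Source frame index: (0×3600 + 7×60 + 59) × 48 + 30 = 23022.
Real time: 23022 / (48) = 3837/8 s.
Target frame: (3837/8) × (30) = 57555/4 ≈ 14388.750 → 14389.
At 30 labels/s: frame 14389 → 00:07:59:19.

00:07:59:19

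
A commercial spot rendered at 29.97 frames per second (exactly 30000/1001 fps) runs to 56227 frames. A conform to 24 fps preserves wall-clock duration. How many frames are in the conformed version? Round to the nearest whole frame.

45027 frames

Frames at target rate = 56227 × (24) / (30000/1001) = 56283227/1250 ≈ 45026.582.
Nearest whole frame: 45027.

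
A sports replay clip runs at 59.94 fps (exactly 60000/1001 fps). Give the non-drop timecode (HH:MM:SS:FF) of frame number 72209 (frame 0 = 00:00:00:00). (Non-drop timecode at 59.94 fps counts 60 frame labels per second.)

72209 ÷ 60 = 1203 full seconds, remainder 29 frames.
1203 s = 0 h 20 min 3 s.
Timecode: 00:20:03:29.

00:20:03:29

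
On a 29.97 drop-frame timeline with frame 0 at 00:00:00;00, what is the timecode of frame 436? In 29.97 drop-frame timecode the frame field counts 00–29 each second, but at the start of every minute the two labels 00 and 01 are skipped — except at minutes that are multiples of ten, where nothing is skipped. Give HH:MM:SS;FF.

00:00:14;16

Each 10-minute DF block holds 10 × 60 × 30 − 9 × 2 = 17982 frames. 436 ÷ 17982 → 0 full blocks, remainder 436.
Within the partial block the first minute is 1800 frames and each further minute 1798, so 0 further minute boundaries passed. Total skipped labels = 18 × 0 + 2 × 0 = 0.
Non-drop label index = 436 + 0 = 436; at 30 labels/s that is 00:00:14:16, i.e. DF 00:00:14;16.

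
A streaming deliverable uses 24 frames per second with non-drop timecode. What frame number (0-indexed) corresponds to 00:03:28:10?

Total seconds to the label: (0 × 3600 + 3 × 60 + 28) = 208.
Frame index = 208 × 24 + 10 = 5002.

5002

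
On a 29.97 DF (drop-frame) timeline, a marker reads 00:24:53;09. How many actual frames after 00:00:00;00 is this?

Complete 10-minute blocks: 2, each 17982 frames → 35964.
Remaining 4 whole minutes in the current block: 1800 + 3 × 1798 = 7194 frames.
Within the current minute: 53 × 30 + 9 − 2 = 1597 (labels ;00/;01 skipped at this minute). Total = 35964 + 7194 + 1597 = 44755.

44755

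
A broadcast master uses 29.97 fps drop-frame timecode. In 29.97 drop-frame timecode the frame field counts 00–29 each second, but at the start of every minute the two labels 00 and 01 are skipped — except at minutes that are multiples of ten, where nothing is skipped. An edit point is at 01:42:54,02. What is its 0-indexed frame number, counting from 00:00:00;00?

185038

As if non-drop at 30 labels/s: (1 × 3600 + 42 × 60 + 54) × 30 + 2 = 185222.
Minute boundaries passed: 102; those not divisible by 10: 102 − 10 = 92; dropped labels = 2 × 92 = 184.
Actual frame index = 185222 − 184 = 185038.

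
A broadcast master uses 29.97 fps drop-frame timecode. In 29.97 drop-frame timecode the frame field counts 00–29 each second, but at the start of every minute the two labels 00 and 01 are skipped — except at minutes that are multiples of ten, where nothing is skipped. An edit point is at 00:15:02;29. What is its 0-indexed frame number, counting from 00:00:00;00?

Complete 10-minute blocks: 1, each 17982 frames → 17982.
Remaining 5 whole minutes in the current block: 1800 + 4 × 1798 = 8992 frames.
Within the current minute: 2 × 30 + 29 − 2 = 87 (labels ;00/;01 skipped at this minute). Total = 17982 + 8992 + 87 = 27061.

27061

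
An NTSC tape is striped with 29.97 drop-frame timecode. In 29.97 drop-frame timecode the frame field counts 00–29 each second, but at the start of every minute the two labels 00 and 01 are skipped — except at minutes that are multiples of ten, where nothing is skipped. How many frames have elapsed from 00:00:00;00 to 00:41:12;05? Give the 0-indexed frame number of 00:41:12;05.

Complete 10-minute blocks: 4, each 17982 frames → 71928.
Remaining 1 whole minute in the current block: 1800 + 0 × 1798 = 1800 frames.
Within the current minute: 12 × 30 + 5 − 2 = 363 (labels ;00/;01 skipped at this minute). Total = 71928 + 1800 + 363 = 74091.

74091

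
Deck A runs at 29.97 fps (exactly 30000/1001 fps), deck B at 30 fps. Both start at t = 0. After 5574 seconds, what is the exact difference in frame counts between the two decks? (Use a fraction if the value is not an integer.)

167220/1001 frames

A emits 30000/1001 × 5574 = 167220000/1001 frames; B emits 30 × 5574 = 167220.
Difference = 167220/1001 frames (≈ 167.0529); B is ahead of A.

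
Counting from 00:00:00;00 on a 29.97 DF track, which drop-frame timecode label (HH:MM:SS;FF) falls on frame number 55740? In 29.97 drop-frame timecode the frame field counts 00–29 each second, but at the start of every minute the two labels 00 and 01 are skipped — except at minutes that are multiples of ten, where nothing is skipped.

Each 10-minute DF block holds 10 × 60 × 30 − 9 × 2 = 17982 frames. 55740 ÷ 17982 → 3 full blocks, remainder 1794.
Within the partial block the first minute is 1800 frames and each further minute 1798, so 0 further minute boundaries passed. Total skipped labels = 18 × 3 + 2 × 0 = 54.
Non-drop label index = 55740 + 54 = 55794; at 30 labels/s that is 00:30:59:24, i.e. DF 00:30:59;24.

00:30:59;24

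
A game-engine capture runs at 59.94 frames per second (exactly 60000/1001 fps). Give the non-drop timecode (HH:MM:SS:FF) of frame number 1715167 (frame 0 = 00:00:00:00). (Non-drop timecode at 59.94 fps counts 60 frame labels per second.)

07:56:26:07

1715167 ÷ 60 = 28586 full seconds, remainder 7 frames.
28586 s = 7 h 56 min 26 s.
Timecode: 07:56:26:07.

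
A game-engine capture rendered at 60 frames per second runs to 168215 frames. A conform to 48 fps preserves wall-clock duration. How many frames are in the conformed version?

Target frames = source frames × (target rate / source rate) = 168215 × (48)/(60) = 168215 × 4/5 = 134572.

134572 frames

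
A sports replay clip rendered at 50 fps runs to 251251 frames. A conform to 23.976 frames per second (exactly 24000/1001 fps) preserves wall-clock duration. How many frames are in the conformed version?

Target frames = source frames × (target rate / source rate) = 251251 × (24000/1001)/(50) = 251251 × 480/1001 = 120480.

120480 frames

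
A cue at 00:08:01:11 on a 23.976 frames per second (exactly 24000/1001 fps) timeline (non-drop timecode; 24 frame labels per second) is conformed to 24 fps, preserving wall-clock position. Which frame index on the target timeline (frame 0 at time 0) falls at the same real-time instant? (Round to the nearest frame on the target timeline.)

Source frame index: (0×3600 + 8×60 + 1) × 24 + 11 = 11555.
Real time: 11555 / (24000/1001) = 2313311/4800 s.
Target frame: (2313311/4800) × (24) = 2313311/200 ≈ 11566.555 → 11567.

frame 11567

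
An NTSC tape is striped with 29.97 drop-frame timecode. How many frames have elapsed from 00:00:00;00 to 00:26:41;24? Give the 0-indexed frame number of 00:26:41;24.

Complete 10-minute blocks: 2, each 17982 frames → 35964.
Remaining 6 whole minutes in the current block: 1800 + 5 × 1798 = 10790 frames.
Within the current minute: 41 × 30 + 24 − 2 = 1252 (labels ;00/;01 skipped at this minute). Total = 35964 + 10790 + 1252 = 48006.

48006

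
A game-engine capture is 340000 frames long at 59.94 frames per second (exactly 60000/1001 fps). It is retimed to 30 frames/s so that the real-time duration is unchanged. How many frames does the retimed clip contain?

170170 frames

Target frames = source frames × (target rate / source rate) = 340000 × (30)/(60000/1001) = 340000 × 1001/2000 = 170170.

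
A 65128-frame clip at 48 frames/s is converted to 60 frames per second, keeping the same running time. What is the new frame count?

81410 frames

Target frames = source frames × (target rate / source rate) = 65128 × (60)/(48) = 65128 × 5/4 = 81410.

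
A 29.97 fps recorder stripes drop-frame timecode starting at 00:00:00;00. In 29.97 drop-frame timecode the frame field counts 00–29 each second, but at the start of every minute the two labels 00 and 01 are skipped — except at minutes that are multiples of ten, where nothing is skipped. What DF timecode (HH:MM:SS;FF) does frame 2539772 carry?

23:32:23;24

Each 10-minute DF block holds 10 × 60 × 30 − 9 × 2 = 17982 frames. 2539772 ÷ 17982 → 141 full blocks, remainder 4310.
Within the partial block the first minute is 1800 frames and each further minute 1798, so 2 further minute boundaries passed. Total skipped labels = 18 × 141 + 2 × 2 = 2542.
Non-drop label index = 2539772 + 2542 = 2542314; at 30 labels/s that is 23:32:23:24, i.e. DF 23:32:23;24.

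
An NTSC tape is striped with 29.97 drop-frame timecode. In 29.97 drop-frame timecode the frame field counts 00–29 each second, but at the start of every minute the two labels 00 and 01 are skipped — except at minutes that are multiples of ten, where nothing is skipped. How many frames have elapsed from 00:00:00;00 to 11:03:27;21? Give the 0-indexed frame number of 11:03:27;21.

As if non-drop at 30 labels/s: (11 × 3600 + 3 × 60 + 27) × 30 + 21 = 1194231.
Minute boundaries passed: 663; those not divisible by 10: 663 − 66 = 597; dropped labels = 2 × 597 = 1194.
Actual frame index = 1194231 − 1194 = 1193037.

1193037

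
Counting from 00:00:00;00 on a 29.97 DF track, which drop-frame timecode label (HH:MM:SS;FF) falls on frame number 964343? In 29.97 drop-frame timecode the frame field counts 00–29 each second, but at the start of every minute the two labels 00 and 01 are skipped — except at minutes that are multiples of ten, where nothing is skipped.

08:56:16;29

Each 10-minute DF block holds 10 × 60 × 30 − 9 × 2 = 17982 frames. 964343 ÷ 17982 → 53 full blocks, remainder 11297.
Within the partial block the first minute is 1800 frames and each further minute 1798, so 6 further minute boundaries passed. Total skipped labels = 18 × 53 + 2 × 6 = 966.
Non-drop label index = 964343 + 966 = 965309; at 30 labels/s that is 08:56:16:29, i.e. DF 08:56:16;29.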